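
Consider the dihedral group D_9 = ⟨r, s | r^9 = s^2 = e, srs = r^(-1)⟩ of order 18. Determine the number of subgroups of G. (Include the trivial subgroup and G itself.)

|G| = 18, so by Lagrange every subgroup order divides 18. Divisors: 1, 2, 3, 6, 9, 18.
Subgroups by order — order 1: 1; order 2: 9; order 3: 1; order 6: 3; order 9: 1; order 18: 1.
Total: 1 + 9 + 1 + 3 + 1 + 1 = 16.

16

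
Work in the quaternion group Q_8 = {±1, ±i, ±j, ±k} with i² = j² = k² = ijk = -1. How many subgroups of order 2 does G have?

|G| = 8 and 2 | 8, so subgroups of order 2 are possible by Lagrange.
The subgroups of order 2 are: {1, -1}.
So G has 1 subgroup of order 2.

1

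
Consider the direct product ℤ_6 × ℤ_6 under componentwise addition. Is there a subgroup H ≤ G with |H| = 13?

No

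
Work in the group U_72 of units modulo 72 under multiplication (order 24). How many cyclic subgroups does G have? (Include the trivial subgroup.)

A cyclic subgroup of order d is generated by each of its φ(d) elements of order d, so the cyclic subgroups of order d number (#elements of order d)/φ(d).
Cyclic subgroups by order — order 1: 1; order 2: 7; order 3: 1; order 6: 7.
Total: 16.

16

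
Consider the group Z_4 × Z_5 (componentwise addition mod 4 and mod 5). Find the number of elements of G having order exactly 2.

1

An element (a,b) has order lcm(ord(a), ord(b)); count pairs with lcm equal to 2.
Enumerating gives 1 such elements.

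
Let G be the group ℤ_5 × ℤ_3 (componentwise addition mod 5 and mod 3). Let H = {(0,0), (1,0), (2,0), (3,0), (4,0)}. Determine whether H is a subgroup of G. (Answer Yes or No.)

Yes

|H| = 5 divides |G| = 15, consistent with Lagrange.
H contains the identity, every element's inverse is in H, and H is closed under +: it is a subgroup.
In fact H = ⟨(4,0)⟩.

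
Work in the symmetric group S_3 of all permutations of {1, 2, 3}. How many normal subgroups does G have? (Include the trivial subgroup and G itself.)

3

G has 6 subgroups. Checking conjugation-invariance by order — order 1: 1/1 normal; order 2: 0/3 normal; order 3: 1/1 normal; order 6: 1/1 normal.
Total normal subgroups: 3.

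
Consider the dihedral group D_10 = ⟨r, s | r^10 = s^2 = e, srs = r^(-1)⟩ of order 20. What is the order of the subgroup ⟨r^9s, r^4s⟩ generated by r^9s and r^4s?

4

|⟨r^9s⟩| = 2 and |⟨r^4s⟩| = 2, so |H| is a multiple of lcm(2, 2) = 2 and divides |G| = 20.
Closing under the operation: H = {e, r^5, r^4s, r^9s}, so |H| = 4.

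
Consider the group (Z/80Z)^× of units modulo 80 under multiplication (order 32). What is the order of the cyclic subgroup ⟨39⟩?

2

Compute successive powers of 39 mod 80: 39, 1; 39^2 ≡ 1 (mod 80).
So |⟨39⟩| = 2.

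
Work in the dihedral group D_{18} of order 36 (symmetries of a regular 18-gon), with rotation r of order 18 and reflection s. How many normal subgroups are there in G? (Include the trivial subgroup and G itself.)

G has 45 subgroups. Checking conjugation-invariance by order — order 1: 1/1 normal; order 2: 1/19 normal; order 3: 1/1 normal; order 4: 0/9 normal; order 6: 1/7 normal; order 9: 1/1 normal; order 12: 0/3 normal; order 18: 3/3 normal; order 36: 1/1 normal.
Total normal subgroups: 9.

9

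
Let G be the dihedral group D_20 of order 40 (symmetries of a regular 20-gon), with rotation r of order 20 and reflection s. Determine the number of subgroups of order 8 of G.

|G| = 40 and 8 | 40, so subgroups of order 8 are possible by Lagrange.
The subgroups of order 8 are: {e, r^5, r^10, r^15, s, r^5s, r^10s, r^15s}; {e, r^5, r^10, r^15, rs, r^6s, r^11s, r^16s}; {e, r^5, r^10, r^15, r^2s, r^7s, r^12s, r^17s}; {e, r^5, r^10, r^15, r^3s, r^8s, r^13s, r^18s}; … (5 in all).
So G has 5 subgroups of order 8.

5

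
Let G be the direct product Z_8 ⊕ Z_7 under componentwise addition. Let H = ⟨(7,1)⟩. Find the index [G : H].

1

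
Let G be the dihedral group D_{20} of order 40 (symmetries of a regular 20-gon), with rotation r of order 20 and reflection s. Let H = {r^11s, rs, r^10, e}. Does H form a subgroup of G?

|H| = 4 divides |G| = 40, consistent with Lagrange.
H contains the identity, every element's inverse is in H, and H is closed under ·: it is a subgroup.

Yes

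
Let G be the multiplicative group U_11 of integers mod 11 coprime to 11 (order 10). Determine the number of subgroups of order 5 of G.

1

|G| = 10 and 5 | 10, so subgroups of order 5 are possible by Lagrange.
The subgroups of order 5 are: {1, 3, 4, 5, 9}.
So G has 1 subgroup of order 5.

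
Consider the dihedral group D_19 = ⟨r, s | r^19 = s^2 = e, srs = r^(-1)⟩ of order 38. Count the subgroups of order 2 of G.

|G| = 38 and 2 | 38, so subgroups of order 2 are possible by Lagrange.
The subgroups of order 2 are: {e, r^10s}; {e, r^11s}; {e, r^12s}; {e, r^13s}; … (19 in all).
So G has 19 subgroups of order 2.

19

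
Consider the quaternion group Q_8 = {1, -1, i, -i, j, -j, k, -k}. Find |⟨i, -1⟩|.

|⟨i⟩| = 4 and |⟨-1⟩| = 2, so |H| is a multiple of lcm(4, 2) = 4 and divides |G| = 8.
Closing under the operation: H = {1, -1, i, -i}, so |H| = 4.

4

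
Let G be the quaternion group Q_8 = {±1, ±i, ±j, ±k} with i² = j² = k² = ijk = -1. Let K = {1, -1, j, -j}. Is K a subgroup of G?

|K| = 4 divides |G| = 8, consistent with Lagrange.
K contains the identity, every element's inverse is in K, and K is closed under ·: it is a subgroup.
In fact K = ⟨j⟩.

Yes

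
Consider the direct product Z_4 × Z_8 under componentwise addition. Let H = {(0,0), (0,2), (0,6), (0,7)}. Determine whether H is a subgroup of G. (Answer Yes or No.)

No

(0,7) ∈ H but its inverse (0,1) ∉ H, so H is not a subgroup.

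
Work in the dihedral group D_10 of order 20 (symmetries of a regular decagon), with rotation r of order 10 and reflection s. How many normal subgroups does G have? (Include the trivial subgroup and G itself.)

G has 22 subgroups. Checking conjugation-invariance by order — order 1: 1/1 normal; order 2: 1/11 normal; order 4: 0/5 normal; order 5: 1/1 normal; order 10: 3/3 normal; order 20: 1/1 normal.
Total normal subgroups: 7.

7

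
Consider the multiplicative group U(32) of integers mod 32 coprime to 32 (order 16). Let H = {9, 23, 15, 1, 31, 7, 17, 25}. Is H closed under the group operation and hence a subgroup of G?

Yes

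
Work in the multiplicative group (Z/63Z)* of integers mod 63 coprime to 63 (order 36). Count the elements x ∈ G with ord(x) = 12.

No element of G has order 12 (even though 12 | 36).

0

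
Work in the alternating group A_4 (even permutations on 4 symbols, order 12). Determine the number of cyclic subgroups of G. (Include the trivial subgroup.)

8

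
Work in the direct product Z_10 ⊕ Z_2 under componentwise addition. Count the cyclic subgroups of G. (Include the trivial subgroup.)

A cyclic subgroup of order d is generated by each of its φ(d) elements of order d, so the cyclic subgroups of order d number (#elements of order d)/φ(d).
Cyclic subgroups by order — order 1: 1; order 2: 3; order 5: 1; order 10: 3.
Total: 8.

8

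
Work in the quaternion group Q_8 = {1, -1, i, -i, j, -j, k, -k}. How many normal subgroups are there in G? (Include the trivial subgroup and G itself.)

6

G has 6 subgroups. Checking conjugation-invariance by order — order 1: 1/1 normal; order 2: 1/1 normal; order 4: 3/3 normal; order 8: 1/1 normal.
Total normal subgroups: 6.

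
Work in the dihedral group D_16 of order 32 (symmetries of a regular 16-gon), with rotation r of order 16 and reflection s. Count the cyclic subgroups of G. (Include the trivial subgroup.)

21

Each element a generates a cyclic subgroup ⟨a⟩; distinct elements may generate the same one (a cyclic group of order d has φ(d) generators).
Cyclic subgroups by order — order 1: 1; order 2: 17; order 4: 1; order 8: 1; order 16: 1.
Total: 21.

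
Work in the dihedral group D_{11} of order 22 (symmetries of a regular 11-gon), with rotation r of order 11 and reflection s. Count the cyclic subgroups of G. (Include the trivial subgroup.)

13

Each element a generates a cyclic subgroup ⟨a⟩; distinct elements may generate the same one (a cyclic group of order d has φ(d) generators).
Cyclic subgroups by order — order 1: 1; order 2: 11; order 11: 1.
Total: 13.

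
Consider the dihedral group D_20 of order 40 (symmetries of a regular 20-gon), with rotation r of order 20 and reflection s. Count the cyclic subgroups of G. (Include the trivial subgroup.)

Group the elements of G by the cyclic subgroup they generate; each cyclic subgroup of order d accounts for φ(d) elements.
Cyclic subgroups by order — order 1: 1; order 2: 21; order 4: 1; order 5: 1; order 10: 1; order 20: 1.
Total: 26.

26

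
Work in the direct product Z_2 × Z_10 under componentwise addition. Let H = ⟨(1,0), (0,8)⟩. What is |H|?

10

|⟨(1,0)⟩| = 2 and |⟨(0,8)⟩| = 5, so |H| is a multiple of lcm(2, 5) = 10 and divides |G| = 20.
Closing under the operation: H = {(0,0), (0,2), (0,4), (0,6), (0,8), (1,0), (1,2), (1,4), (1,6), (1,8)}, so |H| = 10.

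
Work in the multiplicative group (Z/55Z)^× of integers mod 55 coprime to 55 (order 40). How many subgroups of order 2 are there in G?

|G| = 40 and 2 | 40, so subgroups of order 2 are possible by Lagrange.
The subgroups of order 2 are: {1, 21}; {1, 34}; {1, 54}.
So G has 3 subgroups of order 2.

3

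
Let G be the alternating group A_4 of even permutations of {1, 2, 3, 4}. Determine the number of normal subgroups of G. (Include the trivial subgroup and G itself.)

3

G has 10 subgroups. Checking conjugation-invariance by order — order 1: 1/1 normal; order 2: 0/3 normal; order 3: 0/4 normal; order 4: 1/1 normal; order 12: 1/1 normal.
Total normal subgroups: 3.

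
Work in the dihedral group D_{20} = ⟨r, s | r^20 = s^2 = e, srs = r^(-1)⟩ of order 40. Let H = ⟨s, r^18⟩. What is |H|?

|⟨s⟩| = 2 and |⟨r^18⟩| = 10, so |H| is a multiple of lcm(2, 10) = 10 and divides |G| = 40.
Closing under the operation: H = {e, r^2, r^4, r^6, r^8, r^10, r^12, r^14, r^16, r^18, s, r^2s, r^4s, r^6s, r^8s, r^10s, r^12s, r^14s, r^16s, r^18s}, so |H| = 20.

20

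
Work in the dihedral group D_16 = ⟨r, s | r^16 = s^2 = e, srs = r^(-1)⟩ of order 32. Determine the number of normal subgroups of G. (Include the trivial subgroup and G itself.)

8

G has 36 subgroups. Checking conjugation-invariance by order — order 1: 1/1 normal; order 2: 1/17 normal; order 4: 1/9 normal; order 8: 1/5 normal; order 16: 3/3 normal; order 32: 1/1 normal.
Total normal subgroups: 8.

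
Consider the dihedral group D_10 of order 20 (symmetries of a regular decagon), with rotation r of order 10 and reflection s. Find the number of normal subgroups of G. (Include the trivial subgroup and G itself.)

G has 22 subgroups. Checking conjugation-invariance by order — order 1: 1/1 normal; order 2: 1/11 normal; order 4: 0/5 normal; order 5: 1/1 normal; order 10: 3/3 normal; order 20: 1/1 normal.
Total normal subgroups: 7.

7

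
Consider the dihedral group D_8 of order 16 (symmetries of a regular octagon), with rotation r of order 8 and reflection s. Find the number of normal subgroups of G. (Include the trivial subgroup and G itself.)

G has 19 subgroups. Checking conjugation-invariance by order — order 1: 1/1 normal; order 2: 1/9 normal; order 4: 1/5 normal; order 8: 3/3 normal; order 16: 1/1 normal.
Total normal subgroups: 7.

7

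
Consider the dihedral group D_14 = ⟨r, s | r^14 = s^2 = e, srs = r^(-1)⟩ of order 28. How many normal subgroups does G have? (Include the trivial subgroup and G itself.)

G has 28 subgroups. Checking conjugation-invariance by order — order 1: 1/1 normal; order 2: 1/15 normal; order 4: 0/7 normal; order 7: 1/1 normal; order 14: 3/3 normal; order 28: 1/1 normal.
Total normal subgroups: 7.

7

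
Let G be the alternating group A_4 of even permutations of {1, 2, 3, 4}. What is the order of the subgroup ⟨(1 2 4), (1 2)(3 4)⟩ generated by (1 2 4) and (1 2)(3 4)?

|⟨(1 2 4)⟩| = 3 and |⟨(1 2)(3 4)⟩| = 2, so |H| is a multiple of lcm(3, 2) = 6 and divides |G| = 12.
Closing {(1 2 4), (1 2)(3 4)} under the group operation gives all of G, so |H| = 12.

12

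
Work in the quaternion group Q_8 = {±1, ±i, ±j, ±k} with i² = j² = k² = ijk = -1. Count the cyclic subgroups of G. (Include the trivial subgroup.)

5

Group the elements of G by the cyclic subgroup they generate; each cyclic subgroup of order d accounts for φ(d) elements.
Cyclic subgroups by order — order 1: 1; order 2: 1; order 4: 3.
Total: 5.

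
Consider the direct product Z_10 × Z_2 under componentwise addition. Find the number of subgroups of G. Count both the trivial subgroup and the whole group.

10

|G| = 20, so by Lagrange every subgroup order divides 20. Divisors: 1, 2, 4, 5, 10, 20.
Subgroups by order — order 1: 1; order 2: 3; order 4: 1; order 5: 1; order 10: 3; order 20: 1.
Total: 1 + 3 + 1 + 1 + 3 + 1 = 10.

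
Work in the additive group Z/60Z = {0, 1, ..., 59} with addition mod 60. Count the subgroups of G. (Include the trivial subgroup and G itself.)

12

Subgroups of the cyclic group Z/60Z correspond bijectively to divisors of 60.
Divisors of 60: 1, 2, 3, 4, 5, 6, 10, 12, 15, 20, 30, 60.
So Z/60Z has 12 subgroups.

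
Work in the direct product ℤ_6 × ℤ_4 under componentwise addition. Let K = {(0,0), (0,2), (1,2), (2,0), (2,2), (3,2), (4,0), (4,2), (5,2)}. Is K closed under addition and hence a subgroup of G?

No

|K| = 9 does not divide |G| = 24, so by Lagrange K is not a subgroup.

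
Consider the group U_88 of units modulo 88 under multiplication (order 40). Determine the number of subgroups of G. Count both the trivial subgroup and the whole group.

32

|G| = 40, so by Lagrange every subgroup order divides 40. Divisors: 1, 2, 4, 5, 8, 10, 20, 40.
Subgroups by order — order 1: 1; order 2: 7; order 4: 7; order 5: 1; order 8: 1; order 10: 7; order 20: 7; order 40: 1.
Total: 1 + 7 + 7 + 1 + 1 + 7 + 7 + 1 = 32.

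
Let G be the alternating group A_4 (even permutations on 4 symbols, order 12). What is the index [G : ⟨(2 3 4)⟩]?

|⟨(2 3 4)⟩| = 3 and |G| = 12.
By Lagrange, [G : H] = |G|/|H| = 12/3 = 4.

4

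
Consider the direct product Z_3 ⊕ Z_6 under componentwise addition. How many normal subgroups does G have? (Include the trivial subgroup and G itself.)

G is abelian, so every subgroup is normal.
G has 12 subgroups in total, hence 12 normal subgroups.

12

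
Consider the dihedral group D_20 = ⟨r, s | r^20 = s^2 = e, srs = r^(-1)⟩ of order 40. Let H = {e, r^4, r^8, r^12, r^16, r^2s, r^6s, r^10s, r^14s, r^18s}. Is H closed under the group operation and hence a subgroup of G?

|H| = 10 divides |G| = 40, consistent with Lagrange.
H contains the identity, every element's inverse is in H, and H is closed under ·: it is a subgroup.

Yes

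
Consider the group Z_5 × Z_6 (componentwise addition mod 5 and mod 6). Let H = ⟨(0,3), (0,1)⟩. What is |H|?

|⟨(0,3)⟩| = 2 and |⟨(0,1)⟩| = 6, so |H| is a multiple of lcm(2, 6) = 6 and divides |G| = 30.
Closing under the operation: H = {(0,0), (0,1), (0,2), (0,3), (0,4), (0,5)}, so |H| = 6.

6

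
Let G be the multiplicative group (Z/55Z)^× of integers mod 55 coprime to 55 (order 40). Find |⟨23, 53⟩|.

20

|⟨23⟩| = 4 and |⟨53⟩| = 20, so |H| is a multiple of lcm(4, 20) = 20 and divides |G| = 40.
Closing under the operation: H = {1, 3, 4, 9, 12, 14, 16, 23, 26, 27, 31, 34, 36, 37, 38, 42, 47, 48, 49, 53}, so |H| = 20.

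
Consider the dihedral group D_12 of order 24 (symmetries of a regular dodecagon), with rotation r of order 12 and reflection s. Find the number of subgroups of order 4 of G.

|G| = 24 and 4 | 24, so subgroups of order 4 are possible by Lagrange.
The subgroups of order 4 are: {e, r^6, r^4s, r^10s}; {e, r^6, r^5s, r^11s}; {e, r^6, r^2s, r^8s}; {e, r^3, r^6, r^9}; … (7 in all).
So G has 7 subgroups of order 4.

7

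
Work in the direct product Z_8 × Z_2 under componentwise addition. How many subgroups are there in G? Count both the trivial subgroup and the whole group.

|G| = 16, so by Lagrange every subgroup order divides 16. Divisors: 1, 2, 4, 8, 16.
Subgroups by order — order 1: 1; order 2: 3; order 4: 3; order 8: 3; order 16: 1.
Total: 1 + 3 + 3 + 3 + 1 = 11.

11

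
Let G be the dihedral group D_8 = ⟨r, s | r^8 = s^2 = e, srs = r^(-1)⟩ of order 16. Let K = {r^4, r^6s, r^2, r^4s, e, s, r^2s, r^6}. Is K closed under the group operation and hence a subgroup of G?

Yes

|K| = 8 divides |G| = 16, consistent with Lagrange.
K contains the identity, every element's inverse is in K, and K is closed under ·: it is a subgroup.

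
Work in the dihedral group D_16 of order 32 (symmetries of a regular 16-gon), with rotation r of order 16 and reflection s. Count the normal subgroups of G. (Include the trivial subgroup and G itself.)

8

G has 36 subgroups. Checking conjugation-invariance by order — order 1: 1/1 normal; order 2: 1/17 normal; order 4: 1/9 normal; order 8: 1/5 normal; order 16: 3/3 normal; order 32: 1/1 normal.
Total normal subgroups: 8.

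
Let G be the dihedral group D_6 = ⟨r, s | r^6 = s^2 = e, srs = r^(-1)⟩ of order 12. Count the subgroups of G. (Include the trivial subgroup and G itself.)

|G| = 12, so by Lagrange every subgroup order divides 12. Divisors: 1, 2, 3, 4, 6, 12.
Subgroups by order — order 1: 1; order 2: 7; order 3: 1; order 4: 3; order 6: 3; order 12: 1.
Total: 1 + 7 + 1 + 3 + 3 + 1 = 16.

16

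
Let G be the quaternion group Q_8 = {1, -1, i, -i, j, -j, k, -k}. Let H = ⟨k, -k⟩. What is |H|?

4

|⟨k⟩| = 4 and |⟨-k⟩| = 4, so |H| is a multiple of lcm(4, 4) = 4 and divides |G| = 8.
Closing under the operation: H = {1, -1, k, -k}, so |H| = 4.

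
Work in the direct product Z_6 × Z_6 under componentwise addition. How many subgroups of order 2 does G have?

3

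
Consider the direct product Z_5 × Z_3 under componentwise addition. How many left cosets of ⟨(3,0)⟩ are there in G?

|⟨(3,0)⟩| = 5 and |G| = 15.
By Lagrange, [G : H] = |G|/|H| = 15/5 = 3.

3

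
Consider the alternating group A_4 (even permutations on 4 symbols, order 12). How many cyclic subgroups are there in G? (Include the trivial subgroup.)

A cyclic subgroup of order d is generated by each of its φ(d) elements of order d, so the cyclic subgroups of order d number (#elements of order d)/φ(d).
Cyclic subgroups by order — order 1: 1; order 2: 3; order 3: 4.
Total: 8.

8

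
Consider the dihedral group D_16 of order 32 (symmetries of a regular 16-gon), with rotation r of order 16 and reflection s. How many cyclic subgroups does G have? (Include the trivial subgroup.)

21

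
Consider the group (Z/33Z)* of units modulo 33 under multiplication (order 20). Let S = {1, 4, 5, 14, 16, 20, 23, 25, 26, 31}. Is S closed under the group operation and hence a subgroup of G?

Yes

|S| = 10 divides |G| = 20, consistent with Lagrange.
S contains the identity, every element's inverse is in S, and S is closed under ·: it is a subgroup.
In fact S = ⟨5⟩.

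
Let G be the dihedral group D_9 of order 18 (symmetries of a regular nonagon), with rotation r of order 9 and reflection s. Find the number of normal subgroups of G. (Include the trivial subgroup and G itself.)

4

G has 16 subgroups. Checking conjugation-invariance by order — order 1: 1/1 normal; order 2: 0/9 normal; order 3: 1/1 normal; order 6: 0/3 normal; order 9: 1/1 normal; order 18: 1/1 normal.
Total normal subgroups: 4.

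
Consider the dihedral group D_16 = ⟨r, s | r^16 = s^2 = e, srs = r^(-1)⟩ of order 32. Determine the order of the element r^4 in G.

Computing powers of r^4: the smallest k with (r^4)^k = e is k = 4.

4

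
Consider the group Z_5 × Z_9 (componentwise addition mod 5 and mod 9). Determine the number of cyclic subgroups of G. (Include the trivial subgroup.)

6

Group the elements of G by the cyclic subgroup they generate; each cyclic subgroup of order d accounts for φ(d) elements.
Cyclic subgroups by order — order 1: 1; order 3: 1; order 5: 1; order 9: 1; order 15: 1; order 45: 1.
Total: 6.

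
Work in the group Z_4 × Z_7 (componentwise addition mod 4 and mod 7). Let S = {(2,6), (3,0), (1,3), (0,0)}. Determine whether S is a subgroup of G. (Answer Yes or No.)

No

(1,3) ∈ S but its inverse (3,4) ∉ S, so S is not a subgroup.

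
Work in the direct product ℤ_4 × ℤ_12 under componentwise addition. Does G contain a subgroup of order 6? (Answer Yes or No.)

6 | 48. A subgroup of order 6 is {(0,0), (0,2), (0,4), (0,6), (0,8), (0,10)}.

Yes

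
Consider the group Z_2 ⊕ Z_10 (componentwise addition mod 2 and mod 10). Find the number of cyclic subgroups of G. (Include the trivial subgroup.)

Each element a generates a cyclic subgroup ⟨a⟩; distinct elements may generate the same one (a cyclic group of order d has φ(d) generators).
Cyclic subgroups by order — order 1: 1; order 2: 3; order 5: 1; order 10: 3.
Total: 8.

8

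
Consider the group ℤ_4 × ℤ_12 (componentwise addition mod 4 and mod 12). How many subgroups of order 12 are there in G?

|G| = 48 and 12 | 48, so subgroups of order 12 are possible by Lagrange.
The subgroups of order 12 are: {(0,0), (0,1), (0,2), (0,3), (0,4), (0,5), (0,6), (0,7), (0,8), (0,9), (0,10), (0,11)}; {(0,0), (0,2), (0,4), (0,6), (0,8), (0,10), (2,0), (2,2), (2,4), (2,6), (2,8), (2,10)}; {(0,0), (0,2), (0,4), (0,6), (0,8), (0,10), (2,1), (2,3), (2,5), (2,7), (2,9), (2,11)}; {(0,0), (0,4), (0,8), (1,0), (1,4), (1,8), (2,0), (2,4), (2,8), (3,0), (3,4), (3,8)}; … (7 in all).
So G has 7 subgroups of order 12.

7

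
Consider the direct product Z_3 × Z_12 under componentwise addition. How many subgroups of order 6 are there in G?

4

|G| = 36 and 6 | 36, so subgroups of order 6 are possible by Lagrange.
The subgroups of order 6 are: {(0,0), (0,2), (0,4), (0,6), (0,8), (0,10)}; {(0,0), (0,6), (1,0), (1,6), (2,0), (2,6)}; {(0,0), (0,6), (1,4), (1,10), (2,2), (2,8)}; {(0,0), (0,6), (1,2), (1,8), (2,4), (2,10)}.
So G has 4 subgroups of order 6.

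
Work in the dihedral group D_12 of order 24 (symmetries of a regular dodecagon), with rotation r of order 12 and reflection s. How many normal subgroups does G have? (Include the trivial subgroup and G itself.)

9

G has 34 subgroups. Checking conjugation-invariance by order — order 1: 1/1 normal; order 2: 1/13 normal; order 3: 1/1 normal; order 4: 1/7 normal; order 6: 1/5 normal; order 8: 0/3 normal; order 12: 3/3 normal; order 24: 1/1 normal.
Total normal subgroups: 9.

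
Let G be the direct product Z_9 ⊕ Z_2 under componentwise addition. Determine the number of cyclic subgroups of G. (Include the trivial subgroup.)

Group the elements of G by the cyclic subgroup they generate; each cyclic subgroup of order d accounts for φ(d) elements.
Cyclic subgroups by order — order 1: 1; order 2: 1; order 3: 1; order 6: 1; order 9: 1; order 18: 1.
Total: 6.

6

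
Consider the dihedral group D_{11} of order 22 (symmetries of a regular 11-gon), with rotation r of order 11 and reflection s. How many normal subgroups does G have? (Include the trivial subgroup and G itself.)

3

G has 14 subgroups. Checking conjugation-invariance by order — order 1: 1/1 normal; order 2: 0/11 normal; order 11: 1/1 normal; order 22: 1/1 normal.
Total normal subgroups: 3.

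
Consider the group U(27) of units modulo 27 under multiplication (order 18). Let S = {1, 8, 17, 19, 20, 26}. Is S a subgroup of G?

19 ∈ S but its inverse 10 ∉ S, so S is not a subgroup.

No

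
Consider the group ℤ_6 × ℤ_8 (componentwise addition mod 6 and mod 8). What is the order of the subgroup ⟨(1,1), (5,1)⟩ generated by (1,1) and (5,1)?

24

|⟨(1,1)⟩| = 24 and |⟨(5,1)⟩| = 24, so |H| is a multiple of lcm(24, 24) = 24 and divides |G| = 48.
Closing under the operation: H = {(0,0), (0,2), (0,4), (0,6), (1,1), (1,3), (1,5), (1,7), (2,0), (2,2), (2,4), (2,6), (3,1), (3,3), (3,5), (3,7), (4,0), (4,2), (4,4), (4,6), (5,1), (5,3), (5,5), (5,7)}, so |H| = 24.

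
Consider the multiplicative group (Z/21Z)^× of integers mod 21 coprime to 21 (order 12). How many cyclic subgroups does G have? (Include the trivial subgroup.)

8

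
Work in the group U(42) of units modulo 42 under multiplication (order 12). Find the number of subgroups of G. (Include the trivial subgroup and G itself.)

10

|G| = 12, so by Lagrange every subgroup order divides 12. Divisors: 1, 2, 3, 4, 6, 12.
Subgroups by order — order 1: 1; order 2: 3; order 3: 1; order 4: 1; order 6: 3; order 12: 1.
Total: 1 + 3 + 1 + 1 + 3 + 1 = 10.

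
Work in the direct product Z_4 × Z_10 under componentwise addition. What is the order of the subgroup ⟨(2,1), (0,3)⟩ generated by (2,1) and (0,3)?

20

|⟨(2,1)⟩| = 10 and |⟨(0,3)⟩| = 10, so |H| is a multiple of lcm(10, 10) = 10 and divides |G| = 40.
Closing under the operation: H = {(0,0), (0,1), (0,2), (0,3), (0,4), (0,5), (0,6), (0,7), (0,8), (0,9), (2,0), (2,1), (2,2), (2,3), (2,4), (2,5), (2,6), (2,7), (2,8), (2,9)}, so |H| = 20.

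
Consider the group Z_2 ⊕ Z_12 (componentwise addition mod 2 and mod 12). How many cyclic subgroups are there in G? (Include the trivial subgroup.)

12

Group the elements of G by the cyclic subgroup they generate; each cyclic subgroup of order d accounts for φ(d) elements.
Cyclic subgroups by order — order 1: 1; order 2: 3; order 3: 1; order 4: 2; order 6: 3; order 12: 2.
Total: 12.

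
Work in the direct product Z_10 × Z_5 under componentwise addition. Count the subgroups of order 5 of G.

|G| = 50 and 5 | 50, so subgroups of order 5 are possible by Lagrange.
The subgroups of order 5 are: {(0,0), (0,1), (0,2), (0,3), (0,4)}; {(0,0), (2,0), (4,0), (6,0), (8,0)}; {(0,0), (2,1), (4,2), (6,3), (8,4)}; {(0,0), (2,2), (4,4), (6,1), (8,3)}; … (6 in all).
So G has 6 subgroups of order 5.

6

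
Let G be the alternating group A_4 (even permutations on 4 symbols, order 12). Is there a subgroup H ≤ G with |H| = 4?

4 | 12. A subgroup of order 4 is {e, (1 2)(3 4), (1 3)(2 4), (1 4)(2 3)}.

Yes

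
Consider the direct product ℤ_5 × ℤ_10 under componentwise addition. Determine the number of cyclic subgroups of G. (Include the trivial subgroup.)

Group the elements of G by the cyclic subgroup they generate; each cyclic subgroup of order d accounts for φ(d) elements.
Cyclic subgroups by order — order 1: 1; order 2: 1; order 5: 6; order 10: 6.
Total: 14.

14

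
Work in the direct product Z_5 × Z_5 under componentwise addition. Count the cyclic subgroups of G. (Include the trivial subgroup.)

Group the elements of G by the cyclic subgroup they generate; each cyclic subgroup of order d accounts for φ(d) elements.
Cyclic subgroups by order — order 1: 1; order 5: 6.
Total: 7.

7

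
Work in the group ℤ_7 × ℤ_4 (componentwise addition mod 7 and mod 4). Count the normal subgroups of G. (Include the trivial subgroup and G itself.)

G is abelian, so every subgroup is normal.
G has 6 subgroups in total, hence 6 normal subgroups.

6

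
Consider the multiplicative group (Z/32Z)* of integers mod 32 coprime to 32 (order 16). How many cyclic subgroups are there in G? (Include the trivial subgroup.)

8

A cyclic subgroup of order d is generated by each of its φ(d) elements of order d, so the cyclic subgroups of order d number (#elements of order d)/φ(d).
Cyclic subgroups by order — order 1: 1; order 2: 3; order 4: 2; order 8: 2.
Total: 8.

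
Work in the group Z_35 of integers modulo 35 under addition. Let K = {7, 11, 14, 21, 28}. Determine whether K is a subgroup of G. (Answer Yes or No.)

No

The identity 0 ∉ K, so K is not a subgroup.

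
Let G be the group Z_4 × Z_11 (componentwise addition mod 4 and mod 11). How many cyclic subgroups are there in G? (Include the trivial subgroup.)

Group the elements of G by the cyclic subgroup they generate; each cyclic subgroup of order d accounts for φ(d) elements.
Cyclic subgroups by order — order 1: 1; order 2: 1; order 4: 1; order 11: 1; order 22: 1; order 44: 1.
Total: 6.

6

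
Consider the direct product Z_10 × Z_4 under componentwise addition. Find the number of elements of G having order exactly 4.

An element (a,b) has order lcm(ord(a), ord(b)); count pairs with lcm equal to 4.
Enumerating gives 4 such elements.

4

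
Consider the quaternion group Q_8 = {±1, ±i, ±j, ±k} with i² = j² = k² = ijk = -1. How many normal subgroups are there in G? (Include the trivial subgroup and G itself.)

6

G has 6 subgroups. Checking conjugation-invariance by order — order 1: 1/1 normal; order 2: 1/1 normal; order 4: 3/3 normal; order 8: 1/1 normal.
Total normal subgroups: 6.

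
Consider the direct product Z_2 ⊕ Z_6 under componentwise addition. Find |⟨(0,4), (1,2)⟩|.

|⟨(0,4)⟩| = 3 and |⟨(1,2)⟩| = 6, so |H| is a multiple of lcm(3, 6) = 6 and divides |G| = 12.
Closing under the operation: H = {(0,0), (0,2), (0,4), (1,0), (1,2), (1,4)}, so |H| = 6.

6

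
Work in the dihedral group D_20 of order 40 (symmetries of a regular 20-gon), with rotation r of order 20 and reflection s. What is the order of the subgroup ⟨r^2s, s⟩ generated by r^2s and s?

20

|⟨r^2s⟩| = 2 and |⟨s⟩| = 2, so |H| is a multiple of lcm(2, 2) = 2 and divides |G| = 40.
Closing under the operation: H = {e, r^2, r^4, r^6, r^8, r^10, r^12, r^14, r^16, r^18, s, r^2s, r^4s, r^6s, r^8s, r^10s, r^12s, r^14s, r^16s, r^18s}, so |H| = 20.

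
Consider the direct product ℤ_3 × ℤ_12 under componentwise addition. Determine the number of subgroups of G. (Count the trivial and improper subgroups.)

18

|G| = 36, so by Lagrange every subgroup order divides 36. Divisors: 1, 2, 3, 4, 6, 9, 12, 18, 36.
Subgroups by order — order 1: 1; order 2: 1; order 3: 4; order 4: 1; order 6: 4; order 9: 1; order 12: 4; order 18: 1; order 36: 1.
Total: 1 + 1 + 4 + 1 + 4 + 1 + 4 + 1 + 1 = 18.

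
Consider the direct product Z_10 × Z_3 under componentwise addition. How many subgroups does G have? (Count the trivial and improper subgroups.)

|G| = 30, so by Lagrange every subgroup order divides 30. Divisors: 1, 2, 3, 5, 6, 10, 15, 30.
Subgroups by order — order 1: 1; order 2: 1; order 3: 1; order 5: 1; order 6: 1; order 10: 1; order 15: 1; order 30: 1.
Total: 1 + 1 + 1 + 1 + 1 + 1 + 1 + 1 = 8.

8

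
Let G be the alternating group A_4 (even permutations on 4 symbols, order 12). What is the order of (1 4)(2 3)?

2

Computing powers of (1 4)(2 3): the smallest k with ((1 4)(2 3))^k = e is k = 2.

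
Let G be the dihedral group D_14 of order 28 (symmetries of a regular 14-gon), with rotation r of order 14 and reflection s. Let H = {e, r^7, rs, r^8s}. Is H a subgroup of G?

|H| = 4 divides |G| = 28, consistent with Lagrange.
H contains the identity, every element's inverse is in H, and H is closed under ·: it is a subgroup.

Yes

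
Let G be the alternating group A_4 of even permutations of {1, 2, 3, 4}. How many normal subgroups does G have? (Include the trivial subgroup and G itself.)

G has 10 subgroups. Checking conjugation-invariance by order — order 1: 1/1 normal; order 2: 0/3 normal; order 3: 0/4 normal; order 4: 1/1 normal; order 12: 1/1 normal.
Total normal subgroups: 3.

3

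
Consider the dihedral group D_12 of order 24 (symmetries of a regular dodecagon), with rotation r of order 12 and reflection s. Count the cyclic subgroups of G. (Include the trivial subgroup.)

18

A cyclic subgroup of order d is generated by each of its φ(d) elements of order d, so the cyclic subgroups of order d number (#elements of order d)/φ(d).
Cyclic subgroups by order — order 1: 1; order 2: 13; order 3: 1; order 4: 1; order 6: 1; order 12: 1.
Total: 18.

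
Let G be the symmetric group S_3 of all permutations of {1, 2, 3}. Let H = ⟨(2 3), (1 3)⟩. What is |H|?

|⟨(2 3)⟩| = 2 and |⟨(1 3)⟩| = 2, so |H| is a multiple of lcm(2, 2) = 2 and divides |G| = 6.
Closing {(2 3), (1 3)} under the group operation gives all of G, so |H| = 6.

6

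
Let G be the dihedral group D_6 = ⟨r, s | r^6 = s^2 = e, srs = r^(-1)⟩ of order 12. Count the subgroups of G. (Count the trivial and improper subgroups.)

|G| = 12, so by Lagrange every subgroup order divides 12. Divisors: 1, 2, 3, 4, 6, 12.
Subgroups by order — order 1: 1; order 2: 7; order 3: 1; order 4: 3; order 6: 3; order 12: 1.
Total: 1 + 7 + 1 + 3 + 3 + 1 = 16.

16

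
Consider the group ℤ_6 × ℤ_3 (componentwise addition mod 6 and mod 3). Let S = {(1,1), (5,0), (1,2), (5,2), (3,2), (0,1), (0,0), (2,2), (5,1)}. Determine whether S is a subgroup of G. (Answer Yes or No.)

(0,1) ∈ S but its inverse (0,2) ∉ S, so S is not a subgroup.

No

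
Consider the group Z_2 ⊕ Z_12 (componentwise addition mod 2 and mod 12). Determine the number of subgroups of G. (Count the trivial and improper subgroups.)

16

|G| = 24, so by Lagrange every subgroup order divides 24. Divisors: 1, 2, 3, 4, 6, 8, 12, 24.
Subgroups by order — order 1: 1; order 2: 3; order 3: 1; order 4: 3; order 6: 3; order 8: 1; order 12: 3; order 24: 1.
Total: 1 + 3 + 1 + 3 + 3 + 1 + 3 + 1 = 16.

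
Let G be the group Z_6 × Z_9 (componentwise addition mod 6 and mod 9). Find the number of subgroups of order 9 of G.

4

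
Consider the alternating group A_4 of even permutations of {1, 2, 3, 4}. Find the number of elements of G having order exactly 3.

8

The elements of order 3 are: (2 3 4), (2 4 3), (1 2 3), (1 2 4), (1 3 2), (1 3 4), (1 4 2), (1 4 3).
That's 8.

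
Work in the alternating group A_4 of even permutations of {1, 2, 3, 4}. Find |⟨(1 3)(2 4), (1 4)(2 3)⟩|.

4

|⟨(1 3)(2 4)⟩| = 2 and |⟨(1 4)(2 3)⟩| = 2, so |H| is a multiple of lcm(2, 2) = 2 and divides |G| = 12.
Closing under the operation: H = {e, (1 2)(3 4), (1 3)(2 4), (1 4)(2 3)}, so |H| = 4.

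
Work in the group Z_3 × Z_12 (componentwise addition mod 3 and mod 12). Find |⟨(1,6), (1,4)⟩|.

|⟨(1,6)⟩| = 6 and |⟨(1,4)⟩| = 3, so |H| is a multiple of lcm(6, 3) = 6 and divides |G| = 36.
Closing under the operation: H = {(0,0), (0,2), (0,4), (0,6), (0,8), (0,10), (1,0), (1,2), (1,4), (1,6), (1,8), (1,10), (2,0), (2,2), (2,4), (2,6), (2,8), (2,10)}, so |H| = 18.

18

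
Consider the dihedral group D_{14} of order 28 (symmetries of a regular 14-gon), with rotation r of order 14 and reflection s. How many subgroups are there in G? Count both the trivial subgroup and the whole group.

28

|G| = 28, so by Lagrange every subgroup order divides 28. Divisors: 1, 2, 4, 7, 14, 28.
Subgroups by order — order 1: 1; order 2: 15; order 4: 7; order 7: 1; order 14: 3; order 28: 1.
Total: 1 + 15 + 7 + 1 + 3 + 1 = 28.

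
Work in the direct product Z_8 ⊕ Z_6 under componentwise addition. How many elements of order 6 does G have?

6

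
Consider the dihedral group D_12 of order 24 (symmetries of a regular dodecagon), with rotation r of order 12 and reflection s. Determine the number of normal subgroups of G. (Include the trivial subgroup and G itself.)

G has 34 subgroups. Checking conjugation-invariance by order — order 1: 1/1 normal; order 2: 1/13 normal; order 3: 1/1 normal; order 4: 1/7 normal; order 6: 1/5 normal; order 8: 0/3 normal; order 12: 3/3 normal; order 24: 1/1 normal.
Total normal subgroups: 9.

9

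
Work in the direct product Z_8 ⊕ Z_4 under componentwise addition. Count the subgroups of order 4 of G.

|G| = 32 and 4 | 32, so subgroups of order 4 are possible by Lagrange.
The subgroups of order 4 are: {(0,0), (0,1), (0,2), (0,3)}; {(0,0), (0,2), (4,0), (4,2)}; {(0,0), (0,2), (4,1), (4,3)}; {(0,0), (2,0), (4,0), (6,0)}; … (7 in all).
So G has 7 subgroups of order 4.

7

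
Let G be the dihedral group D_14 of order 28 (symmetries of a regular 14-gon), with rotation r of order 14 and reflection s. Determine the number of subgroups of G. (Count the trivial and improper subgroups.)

28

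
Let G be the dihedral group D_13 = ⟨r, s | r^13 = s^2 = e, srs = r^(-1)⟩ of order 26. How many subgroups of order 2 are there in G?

13

|G| = 26 and 2 | 26, so subgroups of order 2 are possible by Lagrange.
The subgroups of order 2 are: {e, r^10s}; {e, r^11s}; {e, r^12s}; {e, r^2s}; … (13 in all).
So G has 13 subgroups of order 2.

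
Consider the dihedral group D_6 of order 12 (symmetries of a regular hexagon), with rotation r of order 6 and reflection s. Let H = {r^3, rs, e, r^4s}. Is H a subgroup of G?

Yes

|H| = 4 divides |G| = 12, consistent with Lagrange.
H contains the identity, every element's inverse is in H, and H is closed under ·: it is a subgroup.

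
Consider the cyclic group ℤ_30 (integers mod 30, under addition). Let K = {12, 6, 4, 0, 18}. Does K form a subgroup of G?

No

4 ∈ K but its inverse 26 ∉ K, so K is not a subgroup.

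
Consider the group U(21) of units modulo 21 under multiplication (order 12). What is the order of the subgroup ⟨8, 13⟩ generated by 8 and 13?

|⟨8⟩| = 2 and |⟨13⟩| = 2, so |H| is a multiple of lcm(2, 2) = 2 and divides |G| = 12.
Closing under the operation: H = {1, 8, 13, 20}, so |H| = 4.

4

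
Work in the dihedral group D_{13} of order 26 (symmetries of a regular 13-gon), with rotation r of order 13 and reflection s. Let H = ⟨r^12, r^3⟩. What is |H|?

13

|⟨r^12⟩| = 13 and |⟨r^3⟩| = 13, so |H| is a multiple of lcm(13, 13) = 13 and divides |G| = 26.
Closing under the operation: H = {e, r, r^2, r^3, r^4, r^5, r^6, r^7, r^8, r^9, r^10, r^11, r^12}, so |H| = 13.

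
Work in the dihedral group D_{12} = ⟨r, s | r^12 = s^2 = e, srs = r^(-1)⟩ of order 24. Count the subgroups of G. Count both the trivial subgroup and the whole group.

34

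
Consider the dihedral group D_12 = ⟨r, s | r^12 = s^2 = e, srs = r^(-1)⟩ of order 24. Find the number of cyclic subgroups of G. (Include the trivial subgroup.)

Each element a generates a cyclic subgroup ⟨a⟩; distinct elements may generate the same one (a cyclic group of order d has φ(d) generators).
Cyclic subgroups by order — order 1: 1; order 2: 13; order 3: 1; order 4: 1; order 6: 1; order 12: 1.
Total: 18.

18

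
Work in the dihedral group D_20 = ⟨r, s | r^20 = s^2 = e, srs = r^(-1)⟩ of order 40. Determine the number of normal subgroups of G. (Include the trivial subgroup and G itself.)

G has 48 subgroups. Checking conjugation-invariance by order — order 1: 1/1 normal; order 2: 1/21 normal; order 4: 1/11 normal; order 5: 1/1 normal; order 8: 0/5 normal; order 10: 1/5 normal; order 20: 3/3 normal; order 40: 1/1 normal.
Total normal subgroups: 9.

9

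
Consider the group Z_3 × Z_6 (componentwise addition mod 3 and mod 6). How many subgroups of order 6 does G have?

4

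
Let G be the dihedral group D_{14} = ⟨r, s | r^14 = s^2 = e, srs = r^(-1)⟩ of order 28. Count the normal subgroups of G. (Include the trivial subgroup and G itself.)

7

G has 28 subgroups. Checking conjugation-invariance by order — order 1: 1/1 normal; order 2: 1/15 normal; order 4: 0/7 normal; order 7: 1/1 normal; order 14: 3/3 normal; order 28: 1/1 normal.
Total normal subgroups: 7.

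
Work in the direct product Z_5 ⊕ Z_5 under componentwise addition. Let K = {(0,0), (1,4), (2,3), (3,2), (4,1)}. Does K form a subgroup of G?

Yes

|K| = 5 divides |G| = 25, consistent with Lagrange.
K contains the identity, every element's inverse is in K, and K is closed under +: it is a subgroup.
In fact K = ⟨(2,3)⟩.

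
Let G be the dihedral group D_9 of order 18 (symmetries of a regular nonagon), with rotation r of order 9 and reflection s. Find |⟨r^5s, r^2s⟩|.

|⟨r^5s⟩| = 2 and |⟨r^2s⟩| = 2, so |H| is a multiple of lcm(2, 2) = 2 and divides |G| = 18.
Closing under the operation: H = {e, r^3, r^6, r^2s, r^5s, r^8s}, so |H| = 6.

6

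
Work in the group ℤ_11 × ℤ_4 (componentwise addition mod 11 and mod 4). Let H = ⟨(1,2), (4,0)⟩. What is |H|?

22

|⟨(1,2)⟩| = 22 and |⟨(4,0)⟩| = 11, so |H| is a multiple of lcm(22, 11) = 22 and divides |G| = 44.
Closing under the operation: H = {(0,0), (0,2), (1,0), (1,2), (2,0), (2,2), (3,0), (3,2), (4,0), (4,2), (5,0), (5,2), (6,0), (6,2), (7,0), (7,2), (8,0), (8,2), (9,0), (9,2), (10,0), (10,2)}, so |H| = 22.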